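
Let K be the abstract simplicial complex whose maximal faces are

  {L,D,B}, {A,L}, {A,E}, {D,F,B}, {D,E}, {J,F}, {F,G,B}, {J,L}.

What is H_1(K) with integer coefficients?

Fix the vertex order A < B < D < E < F < G < J < L and write every simplex with vertices in increasing order. Then dim K = 2 and the simplices of K are:

  0-simplices (8): A, B, D, E, F, G, J, L
  1-simplices (12): AE, AL, BD, BF, BG, BL, DE, DF, DL, FG, FJ, JL
  2-simplices (3): BDF, BDL, BFG

Hence C_0 ≅ Z^8, C_1 ≅ Z^12, C_2 ≅ Z^3.

Boundary ∂_1: C_1 → C_0 sends each edge [p,q] (with p < q) to q − p.
The 8×12 boundary matrix has rank 7 and Smith normal form diag(1,1,1,1,1,1,1).

The boundary map ∂_2: C_2 → C_1 acts by ∂[p,q,r] = [q,r] − [p,r] + [p,q]. For instance
  ∂BDF = DF − BF + BD,
  ∂BDL = DL − BL + BD.
As a 12×3 matrix over Z this has rank 3, with invariant factors (1,1,1).

Reading off H_k = ker ∂_k / im ∂_{k+1}:

  H_1: rank ker ∂_1 − rank ∂_2 = (12 − 7) − 3 = 2, and the invariant factors of ∂_2 are all 1, so H_1 = Z^2.

H_1 ≅ Z^2.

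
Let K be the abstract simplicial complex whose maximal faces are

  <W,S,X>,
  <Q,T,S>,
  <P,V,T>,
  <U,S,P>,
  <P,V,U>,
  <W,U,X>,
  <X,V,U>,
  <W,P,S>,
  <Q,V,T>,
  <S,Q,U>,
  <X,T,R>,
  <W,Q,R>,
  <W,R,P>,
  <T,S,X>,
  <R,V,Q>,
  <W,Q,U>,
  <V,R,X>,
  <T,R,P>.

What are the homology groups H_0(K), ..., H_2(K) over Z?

H_0 = Z,  H_1 = Z ⊕ Z/2Z,  H_2 = 0.

Order the vertices as P < Q < R < S < T < U < V < W < X. Listing each simplex with vertices in this order, K has dimension 2 with simplices:

  0-simplices (9): P, Q, R, S, T, U, V, W, X
  1-simplices (27): PR, PS, PT, PU, PV, PW, QR, QS, QT, QU, QV, QW, RT, RV, RW, RX, ST, SU, SW, SX, TV, TX, UV, UW, UX, VX, WX
  2-simplices (18): PRT, PRW, PSU, PSW, PTV, PUV, QRV, QRW, QST, QSU, QTV, QUW, RTX, RVX, STX, SWX, UVX, UWX

so the chain groups are C_0 ≅ Z^9, C_1 ≅ Z^27, C_2 ≅ Z^18.

The boundary map ∂_1: C_1 → C_0 maps an edge to its endpoints' difference, ∂[p,q] = q − p. For instance
  ∂PS = S − P.
This gives a 9×27 integer matrix of rank 8; reducing to Smith normal form yields diagonal entries (1,1,1,1,1,1,1,1).

Boundary ∂_2: C_2 → C_1 maps a triangle to the signed sum of its edges. For instance
  ∂PRW = RW − PW + PR,
  ∂UWX = WX − UX + UW.
The 27×18 boundary matrix has rank 18 and Smith normal form diag(1,1,1,1,1,1,1,1,1,1,1,1,1,1,1,1,1,2).

Now H_k = ker ∂_k / im ∂_{k+1}, so:

  H_0: rank C_0 − rank ∂_1 = 9 − 8 = 1, and the invariant factors of ∂_1 are all 1, so H_0 ≅ Z.
  H_1: rank ker ∂_1 − rank ∂_2 = (27 − 8) − 18 = 1, and ∂_2 has invariant factor 2 > 1, so H_1 ≅ Z ⊕ Z/2Z.
  H_2: rank ker ∂_2 − rank ∂_3 = (18 − 18) − 0 = 0, and there is no ∂_3, so H_2 ≅ 0.

As a check, the Euler characteristic is 9 − 27 + 18 = 0, which agrees with 1 − 1 + 0 = 0.
(K is a triangulation of the Klein bottle.)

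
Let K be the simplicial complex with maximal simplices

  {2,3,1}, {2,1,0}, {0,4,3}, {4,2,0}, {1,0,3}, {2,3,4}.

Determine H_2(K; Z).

Take the total order 0 < 1 < 2 < 3 < 4 on the vertex set. Then K (dimension 2) consists of the simplices:

  0-simplices (5): [0], [1], [2], [3], [4]
  1-simplices (9): [0,1], [0,2], [0,3], [0,4], [1,2], [1,3], [2,3], [2,4], [3,4]
  2-simplices (6): [0,1,2], [0,1,3], [0,2,4], [0,3,4], [1,2,3], [2,3,4]

giving chain groups C_0 ≅ Z^5, C_1 ≅ Z^9, C_2 ≅ Z^6.

The boundary map ∂_1: C_1 → C_0 maps an edge to its endpoints' difference, ∂[p,q] = q − p. For instance
  ∂[0,1] = [1] − [0].
The 5×9 boundary matrix has rank 4 and Smith normal form diag(1,1,1,1).

Boundary ∂_2: C_2 → C_1 sends each 2-simplex [p,q,r] to [q,r] − [p,r] + [p,q]. For instance
  ∂[1,2,3] = [2,3] − [1,3] + [1,2],
  ∂[0,2,4] = [2,4] − [0,4] + [0,2].
This gives a 9×6 integer matrix of rank 5; reducing to Smith normal form yields diagonal entries (1,1,1,1,1).

From H_k ≅ ker(∂_k) / im(∂_{k+1}) we obtain:

  H_2: rank ker ∂_2 − rank ∂_3 = (6 − 5) − 0 = 1, and there is no ∂_3, so H_2 = Z.

H_2 ≅ Z.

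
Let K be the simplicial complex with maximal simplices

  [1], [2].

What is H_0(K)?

H_0 = Z^2.

Order the vertices as 1 < 2. Listing each simplex with vertices in this order, K has dimension 0 with simplices:

  0-simplices (2): [1], [2]

Hence C_0 ≅ Z^2.

Reading off H_k = ker ∂_k / im ∂_{k+1}:

  H_0: rank C_0 − rank ∂_1 = 2 − 0 = 2, and there is no ∂_1, so H_0 ≅ Z^2.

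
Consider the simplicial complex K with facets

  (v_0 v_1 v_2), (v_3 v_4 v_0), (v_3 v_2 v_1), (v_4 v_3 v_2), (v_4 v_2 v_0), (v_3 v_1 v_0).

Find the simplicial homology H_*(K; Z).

Order the vertices as v_0 < v_1 < v_2 < v_3 < v_4. Listing each simplex with vertices in this order, K has dimension 2 with simplices:

  0-simplices (5): [v_0], [v_1], [v_2], [v_3], [v_4]
  1-simplices (9): [v_0,v_1], [v_0,v_2], [v_0,v_3], [v_0,v_4], [v_1,v_2], [v_1,v_3], [v_2,v_3], [v_2,v_4], [v_3,v_4]
  2-simplices (6): [v_0,v_1,v_2], [v_0,v_1,v_3], [v_0,v_2,v_4], [v_0,v_3,v_4], [v_1,v_2,v_3], [v_2,v_3,v_4]

giving chain groups C_0 ≅ Z^5, C_1 ≅ Z^9, C_2 ≅ Z^6.

The boundary map ∂_1: C_1 → C_0 maps an edge to its endpoints' difference, ∂[p,q] = q − p. For instance
  ∂[v_3,v_4] = [v_4] − [v_3].
The 5×9 boundary matrix has rank 4 and Smith normal form diag(1,1,1,1).

Boundary ∂_2: C_2 → C_1 acts by ∂[p,q,r] = [q,r] − [p,r] + [p,q]. For instance
  ∂[v_2,v_3,v_4] = [v_3,v_4] − [v_2,v_4] + [v_2,v_3],
  ∂[v_0,v_2,v_4] = [v_2,v_4] − [v_0,v_4] + [v_0,v_2].
This gives a 9×6 integer matrix of rank 5; reducing to Smith normal form yields diagonal entries (1,1,1,1,1).

Computing H_k = (kernel of ∂_k) / (image of ∂_{k+1}):

  H_0: rank C_0 − rank ∂_1 = 5 − 4 = 1, and the invariant factors of ∂_1 are all 1, so H_0 ≅ Z.
  H_1: rank ker ∂_1 − rank ∂_2 = (9 − 4) − 5 = 0, and the invariant factors of ∂_2 are all 1, so H_1 ≅ 0.
  H_2: rank ker ∂_2 − rank ∂_3 = (6 − 5) − 0 = 1, and there is no ∂_3, so H_2 ≅ Z.

H_0 = Z,  H_1 = 0,  H_2 = Z.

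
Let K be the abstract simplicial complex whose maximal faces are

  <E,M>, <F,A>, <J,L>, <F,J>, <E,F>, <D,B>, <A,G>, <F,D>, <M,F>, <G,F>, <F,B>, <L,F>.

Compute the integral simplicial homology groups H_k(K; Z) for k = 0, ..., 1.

H_0 ≅ Z,  H_1 ≅ Z^4.

Take the total order A < B < D < E < F < G < J < L < M on the vertex set. Then K (dimension 1) consists of the simplices:

  0-simplices (9): A, B, D, E, F, G, J, L, M
  1-simplices (12): AF, AG, BD, BF, DF, EF, EM, FG, FJ, FL, FM, JL

so the chain groups are C_0 ≅ Z^9, C_1 ≅ Z^12.

∂_1: C_1 → C_0 sends each edge [p,q] (with p < q) to q − p. For instance
  ∂EM = M − E.
The resulting 9×12 matrix has rank 8, and its Smith normal form has invariant factors (1,1,1,1,1,1,1,1).

Reading off H_k = ker ∂_k / im ∂_{k+1}:

  H_0: rank C_0 − rank ∂_1 = 9 − 8 = 1, and the invariant factors of ∂_1 are all 1, so H_0 = Z.
  H_1: rank ker ∂_1 − rank ∂_2 = (12 − 8) − 0 = 4, and there is no ∂_2, so H_1 = Z^4.

(K is a triangulation of a wedge of 4 circles.)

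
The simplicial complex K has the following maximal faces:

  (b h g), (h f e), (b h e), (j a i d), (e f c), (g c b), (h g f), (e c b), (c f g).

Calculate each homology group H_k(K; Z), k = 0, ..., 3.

Take the total order a < b < c < d < e < f < g < h < i < j on the vertex set. Then K (dimension 3) consists of the simplices:

  0-simplices (10): a, b, c, d, e, f, g, h, i, j
  1-simplices (18): ad, ai, aj, bc, be, bg, bh, ce, cf, cg, di, dj, ef, eh, fg, fh, gh, ij
  2-simplices (12): adi, adj, aij, bce, bcg, beh, bgh, cef, cfg, dij, efh, fgh
  3-simplices (1): adij

giving chain groups C_0 ≅ Z^10, C_1 ≅ Z^18, C_2 ≅ Z^12, C_3 ≅ Z^1.

The boundary map ∂_1: C_1 → C_0 is given by ∂[p,q] = [q] − [p]. For instance
  ∂cf = f − c.
As a 10×18 matrix over Z this has rank 8, with invariant factors (1,1,1,1,1,1,1,1).

The boundary map ∂_2: C_2 → C_1 acts by ∂[p,q,r] = [q,r] − [p,r] + [p,q]. For instance
  ∂aij = ij − aj + ai,
  ∂bce = ce − be + bc.
The resulting 18×12 matrix has rank 10, and its Smith normal form has invariant factors (1,1,1,1,1,1,1,1,1,1).

Boundary ∂_3: C_3 → C_2 sends each 3-simplex σ to the alternating sum Σ_i (−1)^i (σ with its i-th vertex removed). For instance
  ∂adij = dij − aij + adj − adi.
The resulting 12×1 matrix has rank 1, and its Smith normal form has invariant factors (1).

Reading off H_k = ker ∂_k / im ∂_{k+1}:

  H_0: rank C_0 − rank ∂_1 = 10 − 8 = 2, and the invariant factors of ∂_1 are all 1, so H_0 ≅ Z^2.
  H_1: rank ker ∂_1 − rank ∂_2 = (18 − 8) − 10 = 0, and the invariant factors of ∂_2 are all 1, so H_1 ≅ 0.
  H_2: rank ker ∂_2 − rank ∂_3 = (12 − 10) − 1 = 1, and the invariant factors of ∂_3 are all 1, so H_2 ≅ Z.
  H_3: rank ker ∂_3 − rank ∂_4 = (1 − 1) − 0 = 0, and there is no ∂_4, so H_3 ≅ 0.

As a check, the Euler characteristic is 10 − 18 + 12 − 1 = 3, which agrees with 2 − 0 + 1 − 0 = 3.
(K is a triangulation of the disjoint union of the 2-sphere S^2 and the 3-simplex.)

H_0 ≅ Z^2,  H_1 = 0,  H_2 ≅ Z,  H_3 = 0.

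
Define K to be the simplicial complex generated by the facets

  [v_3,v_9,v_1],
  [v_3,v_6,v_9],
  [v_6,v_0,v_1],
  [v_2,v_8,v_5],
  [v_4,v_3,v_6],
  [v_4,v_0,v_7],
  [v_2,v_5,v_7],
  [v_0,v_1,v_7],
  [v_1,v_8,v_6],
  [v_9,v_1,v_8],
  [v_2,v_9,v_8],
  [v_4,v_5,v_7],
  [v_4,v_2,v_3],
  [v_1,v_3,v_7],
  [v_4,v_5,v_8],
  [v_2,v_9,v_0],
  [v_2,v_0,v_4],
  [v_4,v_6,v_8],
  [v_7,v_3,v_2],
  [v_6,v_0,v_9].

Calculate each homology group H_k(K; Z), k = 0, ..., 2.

Take the total order v_0 < v_1 < v_2 < v_3 < v_4 < v_5 < v_6 < v_7 < v_8 < v_9 on the vertex set. Then K (dimension 2) consists of the simplices:

  0-simplices (10): [v_0], [v_1], [v_2], [v_3], [v_4], [v_5], [v_6], [v_7], [v_8], [v_9]
  1-simplices (30): (30 of them)
  2-simplices (20): (20 of them)

giving chain groups C_0 ≅ Z^10, C_1 ≅ Z^30, C_2 ≅ Z^20.

The boundary map ∂_1: C_1 → C_0 maps an edge to its endpoints' difference, ∂[p,q] = q − p. For instance
  ∂[v_3,v_4] = [v_4] − [v_3].
The resulting 10×30 matrix has rank 9, and its Smith normal form has invariant factors (1,1,1,1,1,1,1,1,1).

∂_2: C_2 → C_1 sends each 2-simplex [p,q,r] to [q,r] − [p,r] + [p,q]. For instance
  ∂[v_4,v_5,v_8] = [v_5,v_8] − [v_4,v_8] + [v_4,v_5],
  ∂[v_0,v_2,v_9] = [v_2,v_9] − [v_0,v_9] + [v_0,v_2].
As a 30×20 matrix over Z this has rank 20, with invariant factors (1,1,1,1,1,1,1,1,1,1,1,1,1,1,1,1,1,1,1,2).

Reading off H_k = ker ∂_k / im ∂_{k+1}:

  H_0: rank C_0 − rank ∂_1 = 10 − 9 = 1, and the invariant factors of ∂_1 are all 1, so H_0 ≅ Z.
  H_1: rank ker ∂_1 − rank ∂_2 = (30 − 9) − 20 = 1, and ∂_2 has invariant factor 2 > 1, so H_1 ≅ Z ⊕ Z/2.
  H_2: rank ker ∂_2 − rank ∂_3 = (20 − 20) − 0 = 0, and there is no ∂_3, so H_2 ≅ 0.

H_0 = Z,  H_1 = Z ⊕ Z/2,  H_2 = 0.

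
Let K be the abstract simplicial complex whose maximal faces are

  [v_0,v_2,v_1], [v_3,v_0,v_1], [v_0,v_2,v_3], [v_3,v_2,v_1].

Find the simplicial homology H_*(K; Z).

H_0 ≅ Z,  H_1 = 0,  H_2 ≅ Z.

Order the vertices as v_0 < v_1 < v_2 < v_3. Listing each simplex with vertices in this order, K has dimension 2 with simplices:

  0-simplices (4): [v_0], [v_1], [v_2], [v_3]
  1-simplices (6): [v_0,v_1], [v_0,v_2], [v_0,v_3], [v_1,v_2], [v_1,v_3], [v_2,v_3]
  2-simplices (4): [v_0,v_1,v_2], [v_0,v_1,v_3], [v_0,v_2,v_3], [v_1,v_2,v_3]

Hence C_0 ≅ Z^4, C_1 ≅ Z^6, C_2 ≅ Z^4.

∂_1: C_1 → C_0 sends each edge [p,q] (with p < q) to q − p. For instance
  ∂[v_0,v_1] = [v_1] − [v_0].
This gives a 4×6 integer matrix of rank 3; reducing to Smith normal form yields diagonal entries (1,1,1).

Boundary ∂_2: C_2 → C_1 acts by ∂[p,q,r] = [q,r] − [p,r] + [p,q]. For instance
  ∂[v_1,v_2,v_3] = [v_2,v_3] − [v_1,v_3] + [v_1,v_2],
  ∂[v_0,v_1,v_3] = [v_1,v_3] − [v_0,v_3] + [v_0,v_1].
The 6×4 boundary matrix has rank 3 and Smith normal form diag(1,1,1).

Computing H_k = (kernel of ∂_k) / (image of ∂_{k+1}):

  H_0: rank C_0 − rank ∂_1 = 4 − 3 = 1, and the invariant factors of ∂_1 are all 1, so H_0 = Z.
  H_1: rank ker ∂_1 − rank ∂_2 = (6 − 3) − 3 = 0, and the invariant factors of ∂_2 are all 1, so H_1 = 0.
  H_2: rank ker ∂_2 − rank ∂_3 = (4 − 3) − 0 = 1, and there is no ∂_3, so H_2 = Z.

(K is a triangulation of the 2-sphere S^2.)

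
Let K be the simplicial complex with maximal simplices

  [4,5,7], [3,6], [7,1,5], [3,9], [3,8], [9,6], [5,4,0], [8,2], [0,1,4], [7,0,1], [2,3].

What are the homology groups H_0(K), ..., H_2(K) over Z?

Order the vertices as 0 < 1 < 2 < 3 < 4 < 5 < 6 < 7 < 8 < 9. Listing each simplex with vertices in this order, K has dimension 2 with simplices:

  0-simplices (10): [0], [1], [2], [3], [4], [5], [6], [7], [8], [9]
  1-simplices (16): [0,1], [0,4], [0,5], [0,7], [1,4], [1,5], [1,7], [2,3], [2,8], [3,6], [3,8], [3,9], [4,5], [4,7], [5,7], [6,9]
  2-simplices (5): [0,1,4], [0,1,7], [0,4,5], [1,5,7], [4,5,7]

giving chain groups C_0 ≅ Z^10, C_1 ≅ Z^16, C_2 ≅ Z^5.

Boundary ∂_1: C_1 → C_0 maps an edge to its endpoints' difference, ∂[p,q] = q − p. For instance
  ∂[1,5] = [5] − [1].
This gives a 10×16 integer matrix of rank 8; reducing to Smith normal form yields diagonal entries (1,1,1,1,1,1,1,1).

The boundary map ∂_2: C_2 → C_1 maps a triangle to the signed sum of its edges. For instance
  ∂[1,5,7] = [5,7] − [1,7] + [1,5],
  ∂[4,5,7] = [5,7] − [4,7] + [4,5].
The 16×5 boundary matrix has rank 5 and Smith normal form diag(1,1,1,1,1).

Reading off H_k = ker ∂_k / im ∂_{k+1}:

  H_0: rank C_0 − rank ∂_1 = 10 − 8 = 2, and the invariant factors of ∂_1 are all 1, so H_0 ≅ Z^2.
  H_1: rank ker ∂_1 − rank ∂_2 = (16 − 8) − 5 = 3, and the invariant factors of ∂_2 are all 1, so H_1 ≅ Z^3.
  H_2: rank ker ∂_2 − rank ∂_3 = (5 − 5) − 0 = 0, and there is no ∂_3, so H_2 ≅ 0.

H_0 = Z^2,  H_1 = Z^3,  H_2 = 0.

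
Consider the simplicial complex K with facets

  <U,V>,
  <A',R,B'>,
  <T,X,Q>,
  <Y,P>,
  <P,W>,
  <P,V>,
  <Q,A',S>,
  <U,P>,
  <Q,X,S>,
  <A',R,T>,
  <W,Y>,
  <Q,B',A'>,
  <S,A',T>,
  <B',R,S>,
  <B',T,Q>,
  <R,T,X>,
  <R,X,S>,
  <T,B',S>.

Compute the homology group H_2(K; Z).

Fix the vertex order P < Q < R < S < T < U < V < W < X < Y < A' < B' and write every simplex with vertices in increasing order. Then dim K = 2 and the simplices of K are:

  0-simplices (12): [P], [Q], [R], [S], [T], [U], [V], [W], [X], [Y], [A'], [B']
  1-simplices (24): (24 of them)
  2-simplices (12): [Q,S,X], [Q,S,A'], [Q,T,X], [Q,T,B'], [Q,A',B'], [R,S,X], [R,S,B'], [R,T,X], [R,T,A'], [R,A',B'], [S,T,A'], [S,T,B']

Hence C_0 ≅ Z^12, C_1 ≅ Z^24, C_2 ≅ Z^12.

∂_1: C_1 → C_0 is given by ∂[p,q] = [q] − [p].
As a 12×24 matrix over Z this has rank 10, with invariant factors (1,1,1,1,1,1,1,1,1,1).

Boundary ∂_2: C_2 → C_1 sends each 2-simplex [p,q,r] to [q,r] − [p,r] + [p,q]. For instance
  ∂[R,S,X] = [S,X] − [R,X] + [R,S],
  ∂[Q,S,A'] = [S,A'] − [Q,A'] + [Q,S].
The 24×12 boundary matrix has rank 12 and Smith normal form diag(1,1,1,1,1,1,1,1,1,1,1,2).

Computing H_k = (kernel of ∂_k) / (image of ∂_{k+1}):

  H_2: rank ker ∂_2 − rank ∂_3 = (12 − 12) − 0 = 0, and there is no ∂_3, so H_2 ≅ 0.

(K is a triangulation of the disjoint union of the real projective plane RP^2 and a wedge of 2 circles.)

H_2 = 0.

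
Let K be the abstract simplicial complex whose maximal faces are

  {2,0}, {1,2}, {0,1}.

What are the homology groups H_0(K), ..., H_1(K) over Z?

Order the vertices as 0 < 1 < 2. Listing each simplex with vertices in this order, K has dimension 1 with simplices:

  0-simplices (3): [0], [1], [2]
  1-simplices (3): [0,1], [0,2], [1,2]

Hence C_0 ≅ Z^3, C_1 ≅ Z^3.

∂_1: C_1 → C_0 is given by ∂[p,q] = [q] − [p]. For instance
  ∂[0,2] = [2] − [0].
The 3×3 boundary matrix has rank 2 and Smith normal form diag(1,1).

Computing H_k = (kernel of ∂_k) / (image of ∂_{k+1}):

  H_0: rank C_0 − rank ∂_1 = 3 − 2 = 1, and the invariant factors of ∂_1 are all 1, so H_0 ≅ Z.
  H_1: rank ker ∂_1 − rank ∂_2 = (3 − 2) − 0 = 1, and there is no ∂_2, so H_1 ≅ Z.

As a check, the Euler characteristic is 3 − 3 = 0, which agrees with 1 − 1 = 0.

H_0 = Z,  H_1 = Z.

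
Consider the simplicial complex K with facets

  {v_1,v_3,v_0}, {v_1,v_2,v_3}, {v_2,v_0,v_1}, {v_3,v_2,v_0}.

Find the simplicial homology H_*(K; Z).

H_0 = Z,  H_1 = 0,  H_2 = Z.

Order the vertices as v_0 < v_1 < v_2 < v_3. Listing each simplex with vertices in this order, K has dimension 2 with simplices:

  0-simplices (4): [v_0], [v_1], [v_2], [v_3]
  1-simplices (6): [v_0,v_1], [v_0,v_2], [v_0,v_3], [v_1,v_2], [v_1,v_3], [v_2,v_3]
  2-simplices (4): [v_0,v_1,v_2], [v_0,v_1,v_3], [v_0,v_2,v_3], [v_1,v_2,v_3]

giving chain groups C_0 ≅ Z^4, C_1 ≅ Z^6, C_2 ≅ Z^4.

Boundary ∂_1: C_1 → C_0 sends each edge [p,q] (with p < q) to q − p.
This gives a 4×6 integer matrix of rank 3; reducing to Smith normal form yields diagonal entries (1,1,1).

Boundary ∂_2: C_2 → C_1 maps a triangle to the signed sum of its edges. For instance
  ∂[v_0,v_2,v_3] = [v_2,v_3] − [v_0,v_3] + [v_0,v_2],
  ∂[v_0,v_1,v_2] = [v_1,v_2] − [v_0,v_2] + [v_0,v_1].
The 6×4 boundary matrix has rank 3 and Smith normal form diag(1,1,1).

Now H_k = ker ∂_k / im ∂_{k+1}, so:

  H_0: rank C_0 − rank ∂_1 = 4 − 3 = 1, and the invariant factors of ∂_1 are all 1, so H_0 ≅ Z.
  H_1: rank ker ∂_1 − rank ∂_2 = (6 − 3) − 3 = 0, and the invariant factors of ∂_2 are all 1, so H_1 ≅ 0.
  H_2: rank ker ∂_2 − rank ∂_3 = (4 − 3) − 0 = 1, and there is no ∂_3, so H_2 ≅ Z.

As a check, the Euler characteristic is 4 − 6 + 4 = 2, which agrees with 1 − 0 + 1 = 2.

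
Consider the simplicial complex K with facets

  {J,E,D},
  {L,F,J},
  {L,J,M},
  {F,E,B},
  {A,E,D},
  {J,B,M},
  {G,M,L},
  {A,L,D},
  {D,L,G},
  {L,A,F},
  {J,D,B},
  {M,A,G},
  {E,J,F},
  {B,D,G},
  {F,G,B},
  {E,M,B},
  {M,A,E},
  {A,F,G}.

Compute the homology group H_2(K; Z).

H_2 ≅ 0.

K has 9 vertices, 27 edges, 18 triangles.
rank ∂_2 = 18, rank ∂_3 = 0 ⇒ b_2 = 18 − 18 − 0 = 0. So H_2 = 0.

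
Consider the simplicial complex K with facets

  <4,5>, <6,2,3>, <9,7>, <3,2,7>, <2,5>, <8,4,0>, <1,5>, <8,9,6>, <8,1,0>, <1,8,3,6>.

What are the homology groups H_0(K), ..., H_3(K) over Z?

H_0 = Z,  H_1 = Z^3,  H_2 = 0,  H_3 = 0.

Fix the vertex order 0 < 1 < 2 < 3 < 4 < 5 < 6 < 7 < 8 < 9 and write every simplex with vertices in increasing order. Then dim K = 3 and the simplices of K are:

  0-simplices (10): [0], [1], [2], [3], [4], [5], [6], [7], [8], [9]
  1-simplices (20): [0,1], [0,4], [0,8], [1,3], [1,5], [1,6], [1,8], [2,3], [2,5], [2,6], [2,7], [3,6], [3,7], [3,8], [4,5], [4,8], [6,8], [6,9], [7,9], [8,9]
  2-simplices (9): [0,1,8], [0,4,8], [1,3,6], [1,3,8], [1,6,8], [2,3,6], [2,3,7], [3,6,8], [6,8,9]
  3-simplices (1): [1,3,6,8]

so the chain groups are C_0 ≅ Z^10, C_1 ≅ Z^20, C_2 ≅ Z^9, C_3 ≅ Z^1.

The boundary map ∂_1: C_1 → C_0 maps an edge to its endpoints' difference, ∂[p,q] = q − p.
This gives a 10×20 integer matrix of rank 9; reducing to Smith normal form yields diagonal entries (1,1,1,1,1,1,1,1,1).

The boundary map ∂_2: C_2 → C_1 sends each 2-simplex [p,q,r] to [q,r] − [p,r] + [p,q]. For instance
  ∂[6,8,9] = [8,9] − [6,9] + [6,8],
  ∂[0,1,8] = [1,8] − [0,8] + [0,1].
The resulting 20×9 matrix has rank 8, and its Smith normal form has invariant factors (1,1,1,1,1,1,1,1).

Boundary ∂_3: C_3 → C_2 sends each 3-simplex σ to the alternating sum Σ_i (−1)^i (σ with its i-th vertex removed). For instance
  ∂[1,3,6,8] = [3,6,8] − [1,6,8] + [1,3,8] − [1,3,6].
This gives a 9×1 integer matrix of rank 1; reducing to Smith normal form yields diagonal entries (1).

From H_k ≅ ker(∂_k) / im(∂_{k+1}) we obtain:

  H_0: rank C_0 − rank ∂_1 = 10 − 9 = 1, and the invariant factors of ∂_1 are all 1, so H_0 ≅ Z.
  H_1: rank ker ∂_1 − rank ∂_2 = (20 − 9) − 8 = 3, and the invariant factors of ∂_2 are all 1, so H_1 ≅ Z^3.
  H_2: rank ker ∂_2 − rank ∂_3 = (9 − 8) − 1 = 0, and the invariant factors of ∂_3 are all 1, so H_2 ≅ 0.
  H_3: rank ker ∂_3 − rank ∂_4 = (1 − 1) − 0 = 0, and there is no ∂_4, so H_3 ≅ 0.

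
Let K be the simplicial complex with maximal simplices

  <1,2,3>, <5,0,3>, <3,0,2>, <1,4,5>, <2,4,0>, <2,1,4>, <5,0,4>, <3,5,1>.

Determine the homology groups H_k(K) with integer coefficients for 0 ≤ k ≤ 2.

H_0 = Z,  H_1 = 0,  H_2 = Z.

Fix the vertex order 0 < 1 < 2 < 3 < 4 < 5 and write every simplex with vertices in increasing order. Then dim K = 2 and the simplices of K are:

  0-simplices (6): [0], [1], [2], [3], [4], [5]
  1-simplices (12): [0,2], [0,3], [0,4], [0,5], [1,2], [1,3], [1,4], [1,5], [2,3], [2,4], [3,5], [4,5]
  2-simplices (8): [0,2,3], [0,2,4], [0,3,5], [0,4,5], [1,2,3], [1,2,4], [1,3,5], [1,4,5]

Hence C_0 ≅ Z^6, C_1 ≅ Z^12, C_2 ≅ Z^8.

The boundary map ∂_1: C_1 → C_0 is given by ∂[p,q] = [q] − [p]. For instance
  ∂[1,4] = [4] − [1].
The resulting 6×12 matrix has rank 5, and its Smith normal form has invariant factors (1,1,1,1,1).

Boundary ∂_2: C_2 → C_1 sends each 2-simplex [p,q,r] to [q,r] − [p,r] + [p,q]. For instance
  ∂[1,4,5] = [4,5] − [1,5] + [1,4],
  ∂[0,2,4] = [2,4] − [0,4] + [0,2].
As a 12×8 matrix over Z this has rank 7, with invariant factors (1,1,1,1,1,1,1).

Now H_k = ker ∂_k / im ∂_{k+1}, so:

  H_0: rank C_0 − rank ∂_1 = 6 − 5 = 1, and the invariant factors of ∂_1 are all 1, so H_0 = Z.
  H_1: rank ker ∂_1 − rank ∂_2 = (12 − 5) − 7 = 0, and the invariant factors of ∂_2 are all 1, so H_1 = 0.
  H_2: rank ker ∂_2 − rank ∂_3 = (8 − 7) − 0 = 1, and there is no ∂_3, so H_2 = Z.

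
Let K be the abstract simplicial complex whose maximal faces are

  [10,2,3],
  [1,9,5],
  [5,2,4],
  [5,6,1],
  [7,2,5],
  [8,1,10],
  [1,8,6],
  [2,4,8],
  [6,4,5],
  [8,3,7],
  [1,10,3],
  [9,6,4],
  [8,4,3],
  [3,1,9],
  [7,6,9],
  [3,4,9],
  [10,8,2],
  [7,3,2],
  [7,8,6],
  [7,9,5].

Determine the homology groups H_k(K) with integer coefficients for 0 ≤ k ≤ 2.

Fix the vertex order 1 < 2 < 3 < 4 < 5 < 6 < 7 < 8 < 9 < 10 and write every simplex with vertices in increasing order. Then dim K = 2 and the simplices of K are:

  0-simplices (10): [1], [2], [3], [4], [5], [6], [7], [8], [9], [10]
  1-simplices (30): (30 of them)
  2-simplices (20): (20 of them)

Hence C_0 ≅ Z^10, C_1 ≅ Z^30, C_2 ≅ Z^20.

∂_1: C_1 → C_0 is given by ∂[p,q] = [q] − [p]. For instance
  ∂[4,8] = [8] − [4].
This gives a 10×30 integer matrix of rank 9; reducing to Smith normal form yields diagonal entries (1,1,1,1,1,1,1,1,1).

∂_2: C_2 → C_1 maps a triangle to the signed sum of its edges. For instance
  ∂[2,3,7] = [3,7] − [2,7] + [2,3],
  ∂[3,4,9] = [4,9] − [3,9] + [3,4].
The resulting 30×20 matrix has rank 20, and its Smith normal form has invariant factors (1,1,1,1,1,1,1,1,1,1,1,1,1,1,1,1,1,1,1,2).

Reading off H_k = ker ∂_k / im ∂_{k+1}:

  H_0: rank C_0 − rank ∂_1 = 10 − 9 = 1, and the invariant factors of ∂_1 are all 1, so H_0 ≅ Z.
  H_1: rank ker ∂_1 − rank ∂_2 = (30 − 9) − 20 = 1, and ∂_2 has invariant factor 2 > 1, so H_1 ≅ Z ⊕ Z_2.
  H_2: rank ker ∂_2 − rank ∂_3 = (20 − 20) − 0 = 0, and there is no ∂_3, so H_2 ≅ 0.

(K is a triangulation of the Klein bottle.)

H_0 = Z,  H_1 = Z ⊕ Z_2,  H_2 = 0.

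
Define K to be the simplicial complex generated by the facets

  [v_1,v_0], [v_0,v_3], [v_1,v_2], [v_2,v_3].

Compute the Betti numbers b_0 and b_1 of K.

K has 4 vertices, 4 edges.
rank ∂_0 = 0, rank ∂_1 = 3 ⇒ b_0 = 4 − 0 − 3 = 1; all invariant factors of ∂_1 are 1 so no torsion. So H_0 = Z.
rank ∂_1 = 3, rank ∂_2 = 0 ⇒ b_1 = 4 − 3 − 0 = 1. So H_1 = Z.

b_0 = 1, b_1 = 1.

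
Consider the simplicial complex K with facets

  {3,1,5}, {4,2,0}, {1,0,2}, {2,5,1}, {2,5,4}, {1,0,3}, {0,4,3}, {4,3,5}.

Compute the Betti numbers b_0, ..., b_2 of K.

K has 6 vertices, 12 edges, 8 triangles.
rank ∂_0 = 0, rank ∂_1 = 5 ⇒ b_0 = 6 − 0 − 5 = 1; all invariant factors of ∂_1 are 1 so no torsion. So H_0 ≅ Z.
rank ∂_1 = 5, rank ∂_2 = 7 ⇒ b_1 = 12 − 5 − 7 = 0; all invariant factors of ∂_2 are 1 so no torsion. So H_1 ≅ 0.
rank ∂_2 = 7, rank ∂_3 = 0 ⇒ b_2 = 8 − 7 − 0 = 1. So H_2 ≅ Z.

b_0 = 1, b_1 = 0, b_2 = 1.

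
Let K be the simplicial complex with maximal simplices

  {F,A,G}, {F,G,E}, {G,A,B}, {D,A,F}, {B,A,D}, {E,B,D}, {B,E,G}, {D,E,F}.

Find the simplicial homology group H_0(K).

Take the total order A < B < D < E < F < G on the vertex set. Then K (dimension 2) consists of the simplices:

  0-simplices (6): A, B, D, E, F, G
  1-simplices (12): AB, AD, AF, AG, BD, BE, BG, DE, DF, EF, EG, FG
  2-simplices (8): ABD, ABG, ADF, AFG, BDE, BEG, DEF, EFG

giving chain groups C_0 ≅ Z^6, C_1 ≅ Z^12, C_2 ≅ Z^8.

∂_1: C_1 → C_0 maps an edge to its endpoints' difference, ∂[p,q] = q − p. For instance
  ∂AB = B − A.
As a 6×12 matrix over Z this has rank 5, with invariant factors (1,1,1,1,1).

Boundary ∂_2: C_2 → C_1 acts by ∂[p,q,r] = [q,r] − [p,r] + [p,q]. For instance
  ∂EFG = FG − EG + EF,
  ∂ADF = DF − AF + AD.
The 12×8 boundary matrix has rank 7 and Smith normal form diag(1,1,1,1,1,1,1).

From H_k ≅ ker(∂_k) / im(∂_{k+1}) we obtain:

  H_0: rank C_0 − rank ∂_1 = 6 − 5 = 1, and the invariant factors of ∂_1 are all 1, so H_0 = Z.

H_0 = Z.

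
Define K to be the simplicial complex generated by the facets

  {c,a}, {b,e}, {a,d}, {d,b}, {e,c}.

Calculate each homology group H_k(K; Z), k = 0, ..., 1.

H_0 ≅ Z,  H_1 ≅ Z.

Take the total order a < b < c < d < e on the vertex set. Then K (dimension 1) consists of the simplices:

  0-simplices (5): a, b, c, d, e
  1-simplices (5): ac, ad, bd, be, ce

giving chain groups C_0 ≅ Z^5, C_1 ≅ Z^5.

∂_1: C_1 → C_0 is given by ∂[p,q] = [q] − [p]. For instance
  ∂bd = d − b.
The 5×5 boundary matrix has rank 4 and Smith normal form diag(1,1,1,1).

Reading off H_k = ker ∂_k / im ∂_{k+1}:

  H_0: rank C_0 − rank ∂_1 = 5 − 4 = 1, and the invariant factors of ∂_1 are all 1, so H_0 ≅ Z.
  H_1: rank ker ∂_1 − rank ∂_2 = (5 − 4) − 0 = 1, and there is no ∂_2, so H_1 ≅ Z.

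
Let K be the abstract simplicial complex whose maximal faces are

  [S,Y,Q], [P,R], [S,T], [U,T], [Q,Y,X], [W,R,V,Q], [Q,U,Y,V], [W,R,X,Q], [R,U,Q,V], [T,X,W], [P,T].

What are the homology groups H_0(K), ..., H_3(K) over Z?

Order the vertices as P < Q < R < S < T < U < V < W < X < Y. Listing each simplex with vertices in this order, K has dimension 3 with simplices:

  0-simplices (10): P, Q, R, S, T, U, V, W, X, Y
  1-simplices (24): PR, PT, QR, QS, QU, QV, QW, QX, QY, RU, RV, RW, RX, ST, SY, TU, TW, TX, UV, UY, VW, VY, WX, XY
  2-simplices (16): QRU, QRV, QRW, QRX, QSY, QUV, QUY, QVW, QVY, QWX, QXY, RUV, RVW, RWX, TWX, UVY
  3-simplices (4): QRUV, QRVW, QRWX, QUVY

so the chain groups are C_0 ≅ Z^10, C_1 ≅ Z^24, C_2 ≅ Z^16, C_3 ≅ Z^4.

∂_1: C_1 → C_0 maps an edge to its endpoints' difference, ∂[p,q] = q − p. For instance
  ∂PT = T − P.
The resulting 10×24 matrix has rank 9, and its Smith normal form has invariant factors (1,1,1,1,1,1,1,1,1).

∂_2: C_2 → C_1 maps a triangle to the signed sum of its edges. For instance
  ∂TWX = WX − TX + TW,
  ∂QUV = UV − QV + QU.
The resulting 24×16 matrix has rank 12, and its Smith normal form has invariant factors (1,1,1,1,1,1,1,1,1,1,1,1).

The boundary map ∂_3: C_3 → C_2 sends each 3-simplex σ to the alternating sum Σ_i (−1)^i (σ with its i-th vertex removed). For instance
  ∂QRVW = RVW − QVW + QRW − QRV,
  ∂QUVY = UVY − QVY + QUY − QUV.
This gives a 16×4 integer matrix of rank 4; reducing to Smith normal form yields diagonal entries (1,1,1,1).

Reading off H_k = ker ∂_k / im ∂_{k+1}:

  H_0: rank C_0 − rank ∂_1 = 10 − 9 = 1, and the invariant factors of ∂_1 are all 1, so H_0 = Z.
  H_1: rank ker ∂_1 − rank ∂_2 = (24 − 9) − 12 = 3, and the invariant factors of ∂_2 are all 1, so H_1 = Z^3.
  H_2: rank ker ∂_2 − rank ∂_3 = (16 − 12) − 4 = 0, and the invariant factors of ∂_3 are all 1, so H_2 = 0.
  H_3: rank ker ∂_3 − rank ∂_4 = (4 − 4) − 0 = 0, and there is no ∂_4, so H_3 = 0.

H_0 ≅ Z,  H_1 ≅ Z^3,  H_2 = 0,  H_3 = 0.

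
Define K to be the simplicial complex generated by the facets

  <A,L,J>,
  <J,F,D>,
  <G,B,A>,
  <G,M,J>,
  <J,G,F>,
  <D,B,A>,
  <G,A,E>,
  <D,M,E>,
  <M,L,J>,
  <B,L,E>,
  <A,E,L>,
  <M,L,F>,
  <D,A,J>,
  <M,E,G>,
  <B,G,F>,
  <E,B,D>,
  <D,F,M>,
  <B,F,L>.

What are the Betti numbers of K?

We work with the vertex ordering A < B < D < E < F < G < J < L < M. The simplices of K, each written with vertices in increasing order, are:

  0-simplices (9): A, B, D, E, F, G, J, L, M
  1-simplices (27): AB, AD, AE, AG, AJ, AL, BD, BE, BF, BG, BL, DE, DF, DJ, DM, EG, EL, EM, FG, FJ, FL, FM, GJ, GM, JL, JM, LM
  2-simplices (18): ABD, ABG, ADJ, AEG, AEL, AJL, BDE, BEL, BFG, BFL, DEM, DFJ, DFM, EGM, FGJ, FLM, GJM, JLM

giving chain groups C_0 ≅ Z^9, C_1 ≅ Z^27, C_2 ≅ Z^18.

The boundary map ∂_1: C_1 → C_0 is given by ∂[p,q] = [q] − [p].
This gives a 9×27 integer matrix of rank 8; reducing to Smith normal form yields diagonal entries (1,1,1,1,1,1,1,1).

Boundary ∂_2: C_2 → C_1 sends each 2-simplex [p,q,r] to [q,r] − [p,r] + [p,q]. For instance
  ∂DFM = FM − DM + DF,
  ∂DFJ = FJ − DJ + DF.
This gives a 27×18 integer matrix of rank 18; reducing to Smith normal form yields diagonal entries (1,1,1,1,1,1,1,1,1,1,1,1,1,1,1,1,1,2).

Now H_k = ker ∂_k / im ∂_{k+1}, so:

  H_0: rank C_0 − rank ∂_1 = 9 − 8 = 1, and the invariant factors of ∂_1 are all 1, so H_0 ≅ Z.
  H_1: rank ker ∂_1 − rank ∂_2 = (27 − 8) − 18 = 1, and ∂_2 has invariant factor 2 > 1, so H_1 ≅ Z ⊕ Z/2.
  H_2: rank ker ∂_2 − rank ∂_3 = (18 − 18) − 0 = 0, and there is no ∂_3, so H_2 ≅ 0.

As a check, the Euler characteristic is 9 − 27 + 18 = 0, which agrees with 1 − 1 + 0 = 0.
(K is a triangulation of the Klein bottle.)

Hence the Betti numbers are b_0 = 1, b_1 = 1, b_2 = 0.

b_0 = 1, b_1 = 1, b_2 = 0.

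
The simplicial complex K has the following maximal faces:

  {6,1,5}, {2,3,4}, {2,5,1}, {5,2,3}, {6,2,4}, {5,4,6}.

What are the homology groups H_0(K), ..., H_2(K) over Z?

H_0 = Z,  H_1 = Z,  H_2 = 0.

Fix the vertex order 1 < 2 < 3 < 4 < 5 < 6 and write every simplex with vertices in increasing order. Then dim K = 2 and the simplices of K are:

  0-simplices (6): [1], [2], [3], [4], [5], [6]
  1-simplices (12): [1,2], [1,5], [1,6], [2,3], [2,4], [2,5], [2,6], [3,4], [3,5], [4,5], [4,6], [5,6]
  2-simplices (6): [1,2,5], [1,5,6], [2,3,4], [2,3,5], [2,4,6], [4,5,6]

giving chain groups C_0 ≅ Z^6, C_1 ≅ Z^12, C_2 ≅ Z^6.

The boundary map ∂_1: C_1 → C_0 maps an edge to its endpoints' difference, ∂[p,q] = q − p. For instance
  ∂[3,4] = [4] − [3].
The 6×12 boundary matrix has rank 5 and Smith normal form diag(1,1,1,1,1).

The boundary map ∂_2: C_2 → C_1 sends each 2-simplex [p,q,r] to [q,r] − [p,r] + [p,q]. For instance
  ∂[1,5,6] = [5,6] − [1,6] + [1,5],
  ∂[2,3,4] = [3,4] − [2,4] + [2,3].
This gives a 12×6 integer matrix of rank 6; reducing to Smith normal form yields diagonal entries (1,1,1,1,1,1).

From H_k ≅ ker(∂_k) / im(∂_{k+1}) we obtain:

  H_0: rank C_0 − rank ∂_1 = 6 − 5 = 1, and the invariant factors of ∂_1 are all 1, so H_0 = Z.
  H_1: rank ker ∂_1 − rank ∂_2 = (12 − 5) − 6 = 1, and the invariant factors of ∂_2 are all 1, so H_1 = Z.
  H_2: rank ker ∂_2 − rank ∂_3 = (6 − 6) − 0 = 0, and there is no ∂_3, so H_2 = 0.

As a check, the Euler characteristic is 6 − 12 + 6 = 0, which agrees with 1 − 1 + 0 = 0.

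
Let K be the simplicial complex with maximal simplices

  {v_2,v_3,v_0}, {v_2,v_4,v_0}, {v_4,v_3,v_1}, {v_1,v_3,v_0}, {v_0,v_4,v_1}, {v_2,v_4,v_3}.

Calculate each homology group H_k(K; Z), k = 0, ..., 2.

K has 5 vertices, 9 edges, 6 triangles.
rank ∂_0 = 0, rank ∂_1 = 4 ⇒ b_0 = 5 − 0 − 4 = 1; all invariant factors of ∂_1 are 1 so no torsion. So H_0 = Z.
rank ∂_1 = 4, rank ∂_2 = 5 ⇒ b_1 = 9 − 4 − 5 = 0; all invariant factors of ∂_2 are 1 so no torsion. So H_1 = 0.
rank ∂_2 = 5, rank ∂_3 = 0 ⇒ b_2 = 6 − 5 − 0 = 1. So H_2 = Z.

H_0 = Z,  H_1 = 0,  H_2 = Z.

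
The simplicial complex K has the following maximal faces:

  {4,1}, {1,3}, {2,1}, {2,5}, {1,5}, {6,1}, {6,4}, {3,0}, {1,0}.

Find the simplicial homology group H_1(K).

K has 7 vertices, 9 edges.
rank ∂_1 = 6, rank ∂_2 = 0 ⇒ b_1 = 9 − 6 − 0 = 3. So H_1 = Z^3.

H_1 = Z^3.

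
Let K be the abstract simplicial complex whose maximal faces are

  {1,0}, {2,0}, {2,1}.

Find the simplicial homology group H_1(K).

K has 3 vertices, 3 edges.
rank ∂_1 = 2, rank ∂_2 = 0 ⇒ b_1 = 3 − 2 − 0 = 1. So H_1 = Z.

H_1 ≅ Z.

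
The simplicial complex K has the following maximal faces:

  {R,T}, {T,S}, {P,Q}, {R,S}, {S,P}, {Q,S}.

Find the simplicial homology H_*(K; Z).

H_0 = Z,  H_1 = Z^2.

Fix the vertex order P < Q < R < S < T and write every simplex with vertices in increasing order. Then dim K = 1 and the simplices of K are:

  0-simplices (5): P, Q, R, S, T
  1-simplices (6): PQ, PS, QS, RS, RT, ST

Hence C_0 ≅ Z^5, C_1 ≅ Z^6.

Boundary ∂_1: C_1 → C_0 maps an edge to its endpoints' difference, ∂[p,q] = q − p.
This gives a 5×6 integer matrix of rank 4; reducing to Smith normal form yields diagonal entries (1,1,1,1).

From H_k ≅ ker(∂_k) / im(∂_{k+1}) we obtain:

  H_0: rank C_0 − rank ∂_1 = 5 − 4 = 1, and the invariant factors of ∂_1 are all 1, so H_0 ≅ Z.
  H_1: rank ker ∂_1 − rank ∂_2 = (6 − 4) − 0 = 2, and there is no ∂_2, so H_1 ≅ Z^2.

(K is a triangulation of a wedge of 2 circles.)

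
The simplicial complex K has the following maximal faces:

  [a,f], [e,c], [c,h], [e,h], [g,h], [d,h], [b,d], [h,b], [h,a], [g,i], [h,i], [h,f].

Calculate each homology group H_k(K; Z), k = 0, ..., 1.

H_0 = Z,  H_1 = Z^4.

Fix the vertex order a < b < c < d < e < f < g < h < i and write every simplex with vertices in increasing order. Then dim K = 1 and the simplices of K are:

  0-simplices (9): a, b, c, d, e, f, g, h, i
  1-simplices (12): af, ah, bd, bh, ce, ch, dh, eh, fh, gh, gi, hi

giving chain groups C_0 ≅ Z^9, C_1 ≅ Z^12.

Boundary ∂_1: C_1 → C_0 maps an edge to its endpoints' difference, ∂[p,q] = q − p. For instance
  ∂ah = h − a.
As a 9×12 matrix over Z this has rank 8, with invariant factors (1,1,1,1,1,1,1,1).

Computing H_k = (kernel of ∂_k) / (image of ∂_{k+1}):

  H_0: rank C_0 − rank ∂_1 = 9 − 8 = 1, and the invariant factors of ∂_1 are all 1, so H_0 = Z.
  H_1: rank ker ∂_1 − rank ∂_2 = (12 − 8) − 0 = 4, and there is no ∂_2, so H_1 = Z^4.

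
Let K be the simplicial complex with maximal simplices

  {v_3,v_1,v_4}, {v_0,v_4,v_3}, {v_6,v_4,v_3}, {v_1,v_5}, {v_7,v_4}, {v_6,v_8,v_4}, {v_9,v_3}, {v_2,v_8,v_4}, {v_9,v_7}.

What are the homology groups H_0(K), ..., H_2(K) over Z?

Fix the vertex order v_0 < v_1 < v_2 < v_3 < v_4 < v_5 < v_6 < v_7 < v_8 < v_9 and write every simplex with vertices in increasing order. Then dim K = 2 and the simplices of K are:

  0-simplices (10): [v_0], [v_1], [v_2], [v_3], [v_4], [v_5], [v_6], [v_7], [v_8], [v_9]
  1-simplices (15): (15 of them)
  2-simplices (5): [v_0,v_3,v_4], [v_1,v_3,v_4], [v_2,v_4,v_8], [v_3,v_4,v_6], [v_4,v_6,v_8]

giving chain groups C_0 ≅ Z^10, C_1 ≅ Z^15, C_2 ≅ Z^5.

Boundary ∂_1: C_1 → C_0 is given by ∂[p,q] = [q] − [p]. For instance
  ∂[v_7,v_9] = [v_9] − [v_7].
As a 10×15 matrix over Z this has rank 9, with invariant factors (1,1,1,1,1,1,1,1,1).

The boundary map ∂_2: C_2 → C_1 maps a triangle to the signed sum of its edges. For instance
  ∂[v_0,v_3,v_4] = [v_3,v_4] − [v_0,v_4] + [v_0,v_3],
  ∂[v_4,v_6,v_8] = [v_6,v_8] − [v_4,v_8] + [v_4,v_6].
As a 15×5 matrix over Z this has rank 5, with invariant factors (1,1,1,1,1).

From H_k ≅ ker(∂_k) / im(∂_{k+1}) we obtain:

  H_0: rank C_0 − rank ∂_1 = 10 − 9 = 1, and the invariant factors of ∂_1 are all 1, so H_0 ≅ Z.
  H_1: rank ker ∂_1 − rank ∂_2 = (15 − 9) − 5 = 1, and the invariant factors of ∂_2 are all 1, so H_1 ≅ Z.
  H_2: rank ker ∂_2 − rank ∂_3 = (5 − 5) − 0 = 0, and there is no ∂_3, so H_2 ≅ 0.

H_0 = Z,  H_1 = Z,  H_2 = 0.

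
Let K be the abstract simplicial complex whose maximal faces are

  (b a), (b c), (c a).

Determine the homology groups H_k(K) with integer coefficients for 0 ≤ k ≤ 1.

H_0 ≅ Z,  H_1 ≅ Z.

Take the total order a < b < c on the vertex set. Then K (dimension 1) consists of the simplices:

  0-simplices (3): a, b, c
  1-simplices (3): ab, ac, bc

Hence C_0 ≅ Z^3, C_1 ≅ Z^3.

The boundary map ∂_1: C_1 → C_0 maps an edge to its endpoints' difference, ∂[p,q] = q − p. For instance
  ∂ab = b − a.
The 3×3 boundary matrix has rank 2 and Smith normal form diag(1,1).

Now H_k = ker ∂_k / im ∂_{k+1}, so:

  H_0: rank C_0 − rank ∂_1 = 3 − 2 = 1, and the invariant factors of ∂_1 are all 1, so H_0 ≅ Z.
  H_1: rank ker ∂_1 − rank ∂_2 = (3 − 2) − 0 = 1, and there is no ∂_2, so H_1 ≅ Z.

(K is a triangulation of the circle S^1.)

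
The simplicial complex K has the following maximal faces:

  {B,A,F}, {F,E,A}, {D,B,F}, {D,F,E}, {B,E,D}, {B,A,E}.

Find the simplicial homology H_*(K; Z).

H_0 ≅ Z,  H_1 = 0,  H_2 ≅ Z.

K has 5 vertices, 9 edges, 6 triangles.
rank ∂_0 = 0, rank ∂_1 = 4 ⇒ b_0 = 5 − 0 − 4 = 1; all invariant factors of ∂_1 are 1 so no torsion. So H_0 ≅ Z.
rank ∂_1 = 4, rank ∂_2 = 5 ⇒ b_1 = 9 − 4 − 5 = 0; all invariant factors of ∂_2 are 1 so no torsion. So H_1 ≅ 0.
rank ∂_2 = 5, rank ∂_3 = 0 ⇒ b_2 = 6 − 5 − 0 = 1. So H_2 ≅ Z.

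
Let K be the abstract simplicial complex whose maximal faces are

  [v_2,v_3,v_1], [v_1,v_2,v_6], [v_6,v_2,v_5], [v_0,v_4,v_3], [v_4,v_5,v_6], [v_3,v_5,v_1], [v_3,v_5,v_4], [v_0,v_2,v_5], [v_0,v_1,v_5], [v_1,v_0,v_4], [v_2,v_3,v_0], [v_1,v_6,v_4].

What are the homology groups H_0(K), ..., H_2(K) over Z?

H_0 ≅ Z,  H_1 ≅ Z/2Z,  H_2 = 0.

We work with the vertex ordering v_0 < v_1 < v_2 < v_3 < v_4 < v_5 < v_6. The simplices of K, each written with vertices in increasing order, are:

  0-simplices (7): [v_0], [v_1], [v_2], [v_3], [v_4], [v_5], [v_6]
  1-simplices (18): (18 of them)
  2-simplices (12): (12 of them)

giving chain groups C_0 ≅ Z^7, C_1 ≅ Z^18, C_2 ≅ Z^12.

The boundary map ∂_1: C_1 → C_0 is given by ∂[p,q] = [q] − [p]. For instance
  ∂[v_4,v_5] = [v_5] − [v_4].
As a 7×18 matrix over Z this has rank 6, with invariant factors (1,1,1,1,1,1).

Boundary ∂_2: C_2 → C_1 maps a triangle to the signed sum of its edges. For instance
  ∂[v_1,v_2,v_6] = [v_2,v_6] − [v_1,v_6] + [v_1,v_2],
  ∂[v_0,v_2,v_5] = [v_2,v_5] − [v_0,v_5] + [v_0,v_2].
As a 18×12 matrix over Z this has rank 12, with invariant factors (1,1,1,1,1,1,1,1,1,1,1,2).

Computing H_k = (kernel of ∂_k) / (image of ∂_{k+1}):

  H_0: rank C_0 − rank ∂_1 = 7 − 6 = 1, and the invariant factors of ∂_1 are all 1, so H_0 ≅ Z.
  H_1: rank ker ∂_1 − rank ∂_2 = (18 − 6) − 12 = 0, and ∂_2 has invariant factor 2 > 1, so H_1 ≅ Z/2Z.
  H_2: rank ker ∂_2 − rank ∂_3 = (12 − 12) − 0 = 0, and there is no ∂_3, so H_2 ≅ 0.

(K is a triangulation of the real projective plane RP^2.)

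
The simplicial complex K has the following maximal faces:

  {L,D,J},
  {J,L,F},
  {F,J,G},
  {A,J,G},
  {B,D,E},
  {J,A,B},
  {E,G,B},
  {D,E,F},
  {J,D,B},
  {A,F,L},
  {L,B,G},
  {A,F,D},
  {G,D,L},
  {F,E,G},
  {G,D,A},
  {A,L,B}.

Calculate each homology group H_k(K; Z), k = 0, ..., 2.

H_0 ≅ Z,  H_1 ≅ Z^2,  H_2 ≅ Z.

Fix the vertex order A < B < D < E < F < G < J < L and write every simplex with vertices in increasing order. Then dim K = 2 and the simplices of K are:

  0-simplices (8): A, B, D, E, F, G, J, L
  1-simplices (24): AB, AD, AF, AG, AJ, AL, BD, BE, BG, BJ, BL, DE, DF, DG, DJ, DL, EF, EG, FG, FJ, FL, GJ, GL, JL
  2-simplices (16): ABJ, ABL, ADF, ADG, AFL, AGJ, BDE, BDJ, BEG, BGL, DEF, DGL, DJL, EFG, FGJ, FJL

so the chain groups are C_0 ≅ Z^8, C_1 ≅ Z^24, C_2 ≅ Z^16.

∂_1: C_1 → C_0 sends each edge [p,q] (with p < q) to q − p. For instance
  ∂GJ = J − G.
The resulting 8×24 matrix has rank 7, and its Smith normal form has invariant factors (1,1,1,1,1,1,1).

∂_2: C_2 → C_1 sends each 2-simplex [p,q,r] to [q,r] − [p,r] + [p,q]. For instance
  ∂BGL = GL − BL + BG,
  ∂AFL = FL − AL + AF.
This gives a 24×16 integer matrix of rank 15; reducing to Smith normal form yields diagonal entries (1,1,1,1,1,1,1,1,1,1,1,1,1,1,1).

Now H_k = ker ∂_k / im ∂_{k+1}, so:

  H_0: rank C_0 − rank ∂_1 = 8 − 7 = 1, and the invariant factors of ∂_1 are all 1, so H_0 = Z.
  H_1: rank ker ∂_1 − rank ∂_2 = (24 − 7) − 15 = 2, and the invariant factors of ∂_2 are all 1, so H_1 = Z^2.
  H_2: rank ker ∂_2 − rank ∂_3 = (16 − 15) − 0 = 1, and there is no ∂_3, so H_2 = Z.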